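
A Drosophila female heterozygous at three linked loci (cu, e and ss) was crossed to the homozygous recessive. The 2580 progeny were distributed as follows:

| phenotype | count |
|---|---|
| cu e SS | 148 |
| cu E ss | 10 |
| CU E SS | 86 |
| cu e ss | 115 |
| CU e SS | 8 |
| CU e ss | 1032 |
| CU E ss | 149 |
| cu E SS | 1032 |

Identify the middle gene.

ss

The two most frequent reciprocal classes, cu E SS and CU e ss, are the parental types, so the F1 was cu E SS / CU e ss.
The two rarest classes, cu E ss and CU e SS, are the double crossovers. Comparing them with the parentals, only the ss allele has switched, so ss is the middle locus and the order is e – ss – cu.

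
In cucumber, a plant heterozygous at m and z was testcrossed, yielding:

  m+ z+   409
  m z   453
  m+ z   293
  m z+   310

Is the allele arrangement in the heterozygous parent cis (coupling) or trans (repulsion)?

The two most frequent classes are m+ z+ (409) and m z (453); these are the parental (non-recombinant) types.
So the F1 carried m+ z+ on one chromosome and m z on the other — the recessive alleles are on the same chromosome (cis / coupling).

cis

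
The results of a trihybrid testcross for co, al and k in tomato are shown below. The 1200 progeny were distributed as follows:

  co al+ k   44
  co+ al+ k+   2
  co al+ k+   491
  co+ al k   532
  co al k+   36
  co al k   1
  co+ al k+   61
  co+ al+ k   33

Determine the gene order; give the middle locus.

co

The two most frequent reciprocal classes, co al+ k+ and co+ al k, are the parental types, so the F1 was co al+ k+ / co+ al k.
The two rarest classes, co+ al+ k+ and co al k, are the double crossovers. Comparing them with the parentals, only the co allele has switched, so co is the middle locus and the order is al – co – k.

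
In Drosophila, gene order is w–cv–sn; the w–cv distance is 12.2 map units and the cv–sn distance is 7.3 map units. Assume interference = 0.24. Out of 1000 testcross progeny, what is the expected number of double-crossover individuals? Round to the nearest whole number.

7

Map distances give recombination frequencies of 0.122 and 0.073 for the two intervals.
With interference 0.24 (so coincidence = 0.76), expected double-crossover frequency = 0.122 × 0.073 × 0.76 = 0.00677.
Expected number = 0.00677 × 1000 = 6.77 ≈ 7.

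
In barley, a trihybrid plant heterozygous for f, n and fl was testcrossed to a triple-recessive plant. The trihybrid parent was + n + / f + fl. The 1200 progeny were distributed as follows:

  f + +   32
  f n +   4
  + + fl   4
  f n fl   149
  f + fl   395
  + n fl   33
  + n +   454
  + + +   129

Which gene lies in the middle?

f

The two rarest classes, f n + and + + fl, are the double crossovers. Comparing them with the parentals, only the f allele has switched, so f is the middle locus and the order is fl – f – n.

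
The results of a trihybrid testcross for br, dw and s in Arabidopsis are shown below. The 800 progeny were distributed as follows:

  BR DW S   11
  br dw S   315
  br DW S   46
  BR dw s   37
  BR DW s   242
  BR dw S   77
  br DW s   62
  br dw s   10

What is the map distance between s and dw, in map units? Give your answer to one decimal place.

13.0 map units

The two most frequent reciprocal classes, BR DW s and br dw S, are the parental types, so the F1 was BR DW s / br dw S.
The two rarest classes, BR DW S and br dw s, are the double crossovers. Comparing them with the parentals, only the s allele has switched, so s is the middle locus and the order is dw – s – br.
Crossovers in the dw–s interval produce the single-crossover classes BR dw s and br DW S (37 + 46 = 83) plus the double crossovers (21).
RF(dw–s) = (83 + 21) / 800 = 104/800 = 0.1300 → 13.0 map units.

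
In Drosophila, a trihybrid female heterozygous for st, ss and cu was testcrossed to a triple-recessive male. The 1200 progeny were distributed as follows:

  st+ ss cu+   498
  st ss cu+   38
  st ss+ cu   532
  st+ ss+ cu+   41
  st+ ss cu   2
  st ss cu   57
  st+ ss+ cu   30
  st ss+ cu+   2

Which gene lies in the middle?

cu

The two most frequent reciprocal classes, st ss+ cu and st+ ss cu+, are the parental types, so the F1 was st ss+ cu / st+ ss cu+.
The two rarest classes, st ss+ cu+ and st+ ss cu, are the double crossovers. Comparing them with the parentals, only the cu allele has switched, so cu is the middle locus and the order is st – cu – ss.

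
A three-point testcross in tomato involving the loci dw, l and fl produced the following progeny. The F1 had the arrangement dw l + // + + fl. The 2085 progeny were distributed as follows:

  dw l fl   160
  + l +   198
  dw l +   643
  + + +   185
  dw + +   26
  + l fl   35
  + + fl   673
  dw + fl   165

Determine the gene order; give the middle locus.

l

The two rarest classes, dw + + and + l fl, are the double crossovers. Comparing them with the parentals, only the l allele has switched, so l is the middle locus and the order is dw – l – fl.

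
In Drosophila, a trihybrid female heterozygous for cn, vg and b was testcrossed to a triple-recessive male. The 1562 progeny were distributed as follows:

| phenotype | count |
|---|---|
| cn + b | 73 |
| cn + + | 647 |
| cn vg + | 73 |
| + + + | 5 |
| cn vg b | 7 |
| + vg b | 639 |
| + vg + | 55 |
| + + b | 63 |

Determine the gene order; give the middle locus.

cn

The two most frequent reciprocal classes, cn + + and + vg b, are the parental types, so the F1 was cn + + / + vg b.
The two rarest classes, + + + and cn vg b, are the double crossovers. Comparing them with the parentals, only the cn allele has switched, so cn is the middle locus and the order is b – cn – vg.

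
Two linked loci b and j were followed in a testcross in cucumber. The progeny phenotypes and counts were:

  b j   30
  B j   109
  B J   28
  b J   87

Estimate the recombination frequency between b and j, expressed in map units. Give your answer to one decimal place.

The two most frequent classes, B j (109) and b J (87), are the parental types, so the F1 was B j / b J.
The recombinant classes are B J and b j: 28 + 30 = 58.
Recombination frequency = 58/254 = 0.2283 ≈ 22.8%, i.e. 22.8 map units.

22.8 map units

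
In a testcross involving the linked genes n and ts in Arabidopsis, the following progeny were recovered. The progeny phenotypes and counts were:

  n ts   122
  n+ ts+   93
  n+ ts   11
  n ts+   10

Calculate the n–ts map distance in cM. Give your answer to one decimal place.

The two most frequent classes, n+ ts+ (93) and n ts (122), are the parental types, so the F1 was n+ ts+ / n ts.
The recombinant classes are n+ ts and n ts+: 11 + 10 = 21.
Recombination frequency = 21/236 = 0.0890 ≈ 8.9%, i.e. 8.9 cM.

8.9 cM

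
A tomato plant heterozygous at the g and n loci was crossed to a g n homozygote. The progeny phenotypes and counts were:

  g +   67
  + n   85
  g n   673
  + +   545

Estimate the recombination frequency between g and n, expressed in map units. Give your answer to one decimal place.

11.1 map units

The two most frequent classes, + + (545) and g n (673), are the parental types, so the F1 was + + / g n.
The recombinant classes are + n and g +: 85 + 67 = 152.
Recombination frequency = 152/1370 = 0.1109 ≈ 11.1%, i.e. 11.1 map units.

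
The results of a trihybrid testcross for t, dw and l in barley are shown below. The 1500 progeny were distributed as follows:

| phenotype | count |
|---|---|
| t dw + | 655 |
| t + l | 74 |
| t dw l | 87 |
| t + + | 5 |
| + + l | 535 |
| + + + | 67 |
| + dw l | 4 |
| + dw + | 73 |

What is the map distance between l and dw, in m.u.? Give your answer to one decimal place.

10.9 m.u.

The two most frequent reciprocal classes, t dw + and + + l, are the parental types, so the F1 was t dw + / + + l.
The two rarest classes, t + + and + dw l, are the double crossovers. Comparing them with the parentals, only the dw allele has switched, so dw is the middle locus and the order is t – dw – l.
Crossovers in the dw–l interval produce the single-crossover classes t dw l and + + + (87 + 67 = 154) plus the double crossovers (9).
RF(dw–l) = (154 + 9) / 1500 = 163/1500 = 0.1087 → 10.9 m.u.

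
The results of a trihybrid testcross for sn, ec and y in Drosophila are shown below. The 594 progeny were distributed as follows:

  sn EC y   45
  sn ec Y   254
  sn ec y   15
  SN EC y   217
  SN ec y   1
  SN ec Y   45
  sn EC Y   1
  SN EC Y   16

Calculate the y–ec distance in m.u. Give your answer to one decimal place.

The two most frequent reciprocal classes, sn ec Y and SN EC y, are the parental types, so the F1 was sn ec Y / SN EC y.
The two rarest classes, sn EC Y and SN ec y, are the double crossovers. Comparing them with the parentals, only the ec allele has switched, so ec is the middle locus and the order is y – ec – sn.
Crossovers in the y–ec interval produce the single-crossover classes sn ec y and SN EC Y (15 + 16 = 31) plus the double crossovers (2).
RF(y–ec) = (31 + 2) / 594 = 33/594 = 0.0556 → 5.6 m.u.

5.6 m.u.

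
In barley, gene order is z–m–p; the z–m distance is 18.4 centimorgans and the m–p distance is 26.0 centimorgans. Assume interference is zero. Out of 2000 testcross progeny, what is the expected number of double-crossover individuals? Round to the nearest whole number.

Map distances give recombination frequencies of 0.184 and 0.260 for the two intervals.
With no interference, expected double-crossover frequency = 0.184 × 0.260 = 0.04784.
Expected number = 0.04784 × 2000 = 95.68 ≈ 96.

96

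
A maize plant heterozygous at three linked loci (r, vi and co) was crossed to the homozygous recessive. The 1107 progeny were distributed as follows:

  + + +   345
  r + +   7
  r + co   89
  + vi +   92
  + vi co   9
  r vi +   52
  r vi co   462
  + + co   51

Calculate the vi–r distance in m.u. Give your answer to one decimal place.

The two most frequent reciprocal classes, + + + and r vi co, are the parental types, so the F1 was + + + / r vi co.
The two rarest classes, r + + and + vi co, are the double crossovers. Comparing them with the parentals, only the r allele has switched, so r is the middle locus and the order is co – r – vi.
Crossovers in the r–vi interval produce the single-crossover classes + vi + and r + co (92 + 89 = 181) plus the double crossovers (16).
RF(r–vi) = (181 + 16) / 1107 = 197/1107 = 0.1780 → 17.8 m.u.

17.8 m.u.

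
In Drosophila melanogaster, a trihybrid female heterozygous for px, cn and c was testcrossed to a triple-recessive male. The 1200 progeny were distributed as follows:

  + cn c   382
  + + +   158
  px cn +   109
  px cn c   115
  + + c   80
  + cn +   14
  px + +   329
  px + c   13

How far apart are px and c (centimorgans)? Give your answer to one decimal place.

25.0 centimorgans

The two most frequent reciprocal classes, + cn c and px + +, are the parental types, so the F1 was + cn c / px + +.
The two rarest classes, + cn + and px + c, are the double crossovers. Comparing them with the parentals, only the c allele has switched, so c is the middle locus and the order is cn – c – px.
Crossovers in the c–px interval produce the single-crossover classes px cn c and + + + (115 + 158 = 273) plus the double crossovers (27).
RF(c–px) = (273 + 27) / 1200 = 300/1200 = 0.2500 → 25.0 centimorgans.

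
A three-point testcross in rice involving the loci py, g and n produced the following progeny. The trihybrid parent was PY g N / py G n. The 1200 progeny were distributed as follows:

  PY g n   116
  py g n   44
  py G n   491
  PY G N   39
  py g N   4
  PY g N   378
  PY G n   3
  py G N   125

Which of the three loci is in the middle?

py

The two rarest classes, py g N and PY G n, are the double crossovers. Comparing them with the parentals, only the py allele has switched, so py is the middle locus and the order is g – py – n.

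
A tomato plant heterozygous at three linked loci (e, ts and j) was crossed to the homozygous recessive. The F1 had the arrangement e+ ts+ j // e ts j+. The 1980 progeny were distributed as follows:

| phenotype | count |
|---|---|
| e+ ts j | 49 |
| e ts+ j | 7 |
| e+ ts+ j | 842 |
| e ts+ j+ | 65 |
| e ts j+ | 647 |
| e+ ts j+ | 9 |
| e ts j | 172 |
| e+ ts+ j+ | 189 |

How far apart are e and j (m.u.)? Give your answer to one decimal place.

The two rarest classes, e ts+ j and e+ ts j+, are the double crossovers. Comparing them with the parentals, only the e allele has switched, so e is the middle locus and the order is ts – e – j.
Crossovers in the e–j interval produce the single-crossover classes e+ ts+ j+ and e ts j (189 + 172 = 361) plus the double crossovers (16).
RF(e–j) = (361 + 16) / 1980 = 377/1980 = 0.1904 → 19.0 m.u.

19.0 m.u.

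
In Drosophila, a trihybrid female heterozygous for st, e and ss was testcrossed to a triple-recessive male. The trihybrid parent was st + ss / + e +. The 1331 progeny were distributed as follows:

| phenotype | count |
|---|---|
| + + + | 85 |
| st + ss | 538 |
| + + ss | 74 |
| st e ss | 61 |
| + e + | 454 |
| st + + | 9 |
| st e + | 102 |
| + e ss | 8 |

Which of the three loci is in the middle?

The two rarest classes, st + + and + e ss, are the double crossovers. Comparing them with the parentals, only the ss allele has switched, so ss is the middle locus and the order is st – ss – e.

ss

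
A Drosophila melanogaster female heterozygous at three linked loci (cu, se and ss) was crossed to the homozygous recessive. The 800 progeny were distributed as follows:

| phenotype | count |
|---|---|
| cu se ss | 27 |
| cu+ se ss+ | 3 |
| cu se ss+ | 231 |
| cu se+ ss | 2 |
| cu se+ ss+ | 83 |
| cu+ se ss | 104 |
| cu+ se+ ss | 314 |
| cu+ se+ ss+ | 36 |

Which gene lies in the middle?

The two most frequent reciprocal classes, cu se ss+ and cu+ se+ ss, are the parental types, so the F1 was cu se ss+ / cu+ se+ ss.
The two rarest classes, cu+ se ss+ and cu se+ ss, are the double crossovers. Comparing them with the parentals, only the cu allele has switched, so cu is the middle locus and the order is ss – cu – se.

cu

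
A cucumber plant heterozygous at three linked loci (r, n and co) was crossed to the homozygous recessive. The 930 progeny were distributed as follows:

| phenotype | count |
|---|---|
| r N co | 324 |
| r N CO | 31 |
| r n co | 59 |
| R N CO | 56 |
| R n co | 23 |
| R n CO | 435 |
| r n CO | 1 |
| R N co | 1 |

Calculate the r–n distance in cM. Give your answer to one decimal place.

The two most frequent reciprocal classes, r N co and R n CO, are the parental types, so the F1 was r N co / R n CO.
The two rarest classes, R N co and r n CO, are the double crossovers. Comparing them with the parentals, only the r allele has switched, so r is the middle locus and the order is co – r – n.
Crossovers in the r–n interval produce the single-crossover classes r n co and R N CO (59 + 56 = 115) plus the double crossovers (2).
RF(r–n) = (115 + 2) / 930 = 117/930 = 0.1258 → 12.6 cM.

12.6 cM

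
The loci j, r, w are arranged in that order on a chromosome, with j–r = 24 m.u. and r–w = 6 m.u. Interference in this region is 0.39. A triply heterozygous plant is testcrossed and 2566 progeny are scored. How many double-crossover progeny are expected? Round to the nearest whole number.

23

Map distances give recombination frequencies of 0.240 and 0.060 for the two intervals.
With interference 0.39 (so coincidence = 0.61), expected double-crossover frequency = 0.240 × 0.060 × 0.61 = 0.00878.
Expected number = 0.00878 × 2566 = 22.54 ≈ 23.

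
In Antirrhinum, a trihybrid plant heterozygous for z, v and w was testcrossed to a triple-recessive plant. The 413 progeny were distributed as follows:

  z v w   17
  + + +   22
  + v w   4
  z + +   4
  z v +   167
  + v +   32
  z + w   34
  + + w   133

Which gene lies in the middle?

The two most frequent reciprocal classes, + + w and z v +, are the parental types, so the F1 was + + w / z v +.
The two rarest classes, + v w and z + +, are the double crossovers. Comparing them with the parentals, only the v allele has switched, so v is the middle locus and the order is w – v – z.

v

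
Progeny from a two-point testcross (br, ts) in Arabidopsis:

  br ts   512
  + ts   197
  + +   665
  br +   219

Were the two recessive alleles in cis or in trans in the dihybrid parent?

The two most frequent classes are + + (665) and br ts (512); these are the parental (non-recombinant) types.
So the F1 carried + + on one chromosome and br ts on the other — the recessive alleles are on the same chromosome (cis / coupling).

cis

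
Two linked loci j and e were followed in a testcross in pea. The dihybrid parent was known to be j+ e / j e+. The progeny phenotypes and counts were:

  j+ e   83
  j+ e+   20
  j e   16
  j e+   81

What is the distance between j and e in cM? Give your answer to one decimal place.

18.0 cM

The recombinant classes are j+ e+ and j e: 20 + 16 = 36.
Recombination frequency = 36/200 = 0.1800 ≈ 18.0%, i.e. 18.0 cM.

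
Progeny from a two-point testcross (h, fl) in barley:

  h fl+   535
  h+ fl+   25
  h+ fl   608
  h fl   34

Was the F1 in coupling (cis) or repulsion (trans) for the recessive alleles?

The two most frequent classes are h+ fl (608) and h fl+ (535); these are the parental (non-recombinant) types.
So the F1 carried h+ fl on one chromosome and h fl+ on the other — the recessive alleles are on opposite chromosomes (trans / repulsion).

trans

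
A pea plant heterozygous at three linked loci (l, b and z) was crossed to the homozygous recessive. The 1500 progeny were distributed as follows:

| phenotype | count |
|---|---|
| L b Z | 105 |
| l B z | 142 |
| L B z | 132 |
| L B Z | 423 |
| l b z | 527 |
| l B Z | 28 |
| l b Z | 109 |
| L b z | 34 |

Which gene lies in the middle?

l

The two most frequent reciprocal classes, l b z and L B Z, are the parental types, so the F1 was l b z / L B Z.
The two rarest classes, L b z and l B Z, are the double crossovers. Comparing them with the parentals, only the l allele has switched, so l is the middle locus and the order is z – l – b.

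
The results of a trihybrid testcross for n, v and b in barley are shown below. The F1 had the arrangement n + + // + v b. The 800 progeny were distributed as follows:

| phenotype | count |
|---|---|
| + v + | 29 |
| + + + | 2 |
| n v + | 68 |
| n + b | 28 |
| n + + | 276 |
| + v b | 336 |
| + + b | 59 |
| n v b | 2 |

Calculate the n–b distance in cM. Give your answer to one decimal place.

The two rarest classes, + + + and n v b, are the double crossovers. Comparing them with the parentals, only the n allele has switched, so n is the middle locus and the order is b – n – v.
Crossovers in the b–n interval produce the single-crossover classes n + b and + v + (28 + 29 = 57) plus the double crossovers (4).
RF(b–n) = (57 + 4) / 800 = 61/800 = 0.0762 → 7.6 cM.

7.6 cM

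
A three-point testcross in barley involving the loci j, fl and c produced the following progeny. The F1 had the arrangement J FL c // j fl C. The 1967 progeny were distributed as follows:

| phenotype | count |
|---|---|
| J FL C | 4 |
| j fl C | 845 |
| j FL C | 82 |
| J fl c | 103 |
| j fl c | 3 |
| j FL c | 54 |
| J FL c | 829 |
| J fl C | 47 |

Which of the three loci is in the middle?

c

The two rarest classes, J FL C and j fl c, are the double crossovers. Comparing them with the parentals, only the c allele has switched, so c is the middle locus and the order is j – c – fl.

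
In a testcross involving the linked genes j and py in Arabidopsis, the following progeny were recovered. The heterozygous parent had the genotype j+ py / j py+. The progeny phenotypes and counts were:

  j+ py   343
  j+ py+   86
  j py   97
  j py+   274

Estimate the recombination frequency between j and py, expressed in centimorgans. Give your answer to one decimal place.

The recombinant classes are j+ py+ and j py: 86 + 97 = 183.
Recombination frequency = 183/800 = 0.2288 ≈ 22.9%, i.e. 22.9 centimorgans.

22.9 centimorgans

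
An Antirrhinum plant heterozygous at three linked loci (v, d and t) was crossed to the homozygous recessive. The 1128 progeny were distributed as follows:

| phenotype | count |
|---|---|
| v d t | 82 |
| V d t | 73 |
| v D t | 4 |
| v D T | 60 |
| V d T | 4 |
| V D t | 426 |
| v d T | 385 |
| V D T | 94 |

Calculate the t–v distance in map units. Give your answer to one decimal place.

16.3 map units

The two most frequent reciprocal classes, v d T and V D t, are the parental types, so the F1 was v d T / V D t.
The two rarest classes, V d T and v D t, are the double crossovers. Comparing them with the parentals, only the v allele has switched, so v is the middle locus and the order is d – v – t.
Crossovers in the v–t interval produce the single-crossover classes v d t and V D T (82 + 94 = 176) plus the double crossovers (8).
RF(v–t) = (176 + 8) / 1128 = 184/1128 = 0.1631 → 16.3 map units.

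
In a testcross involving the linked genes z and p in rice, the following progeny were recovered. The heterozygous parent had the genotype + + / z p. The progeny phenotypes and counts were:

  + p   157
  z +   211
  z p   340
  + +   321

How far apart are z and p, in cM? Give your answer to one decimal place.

35.8 cM

The recombinant classes are + p and z +: 157 + 211 = 368.
Recombination frequency = 368/1029 = 0.3576 ≈ 35.8%, i.e. 35.8 cM.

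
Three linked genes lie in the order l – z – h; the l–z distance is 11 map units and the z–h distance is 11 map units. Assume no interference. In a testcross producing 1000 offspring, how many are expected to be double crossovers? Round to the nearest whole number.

12

Map distances give recombination frequencies of 0.110 and 0.110 for the two intervals.
With no interference, expected double-crossover frequency = 0.110 × 0.110 = 0.01210.
Expected number = 0.01210 × 1000 = 12.10 ≈ 12.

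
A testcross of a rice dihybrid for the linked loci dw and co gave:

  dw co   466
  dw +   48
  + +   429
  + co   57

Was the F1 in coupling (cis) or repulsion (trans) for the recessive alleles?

The two most frequent classes are + + (429) and dw co (466); these are the parental (non-recombinant) types.
So the F1 carried + + on one chromosome and dw co on the other — the recessive alleles are on the same chromosome (cis / coupling).

cis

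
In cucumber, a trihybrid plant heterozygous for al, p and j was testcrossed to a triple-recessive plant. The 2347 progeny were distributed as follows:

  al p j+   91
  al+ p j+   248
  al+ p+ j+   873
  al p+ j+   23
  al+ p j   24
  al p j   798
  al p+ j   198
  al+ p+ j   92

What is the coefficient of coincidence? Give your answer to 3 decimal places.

0.973

The two most frequent reciprocal classes, al p j and al+ p+ j+, are the parental types, so the F1 was al p j / al+ p+ j+.
The two rarest classes, al+ p j and al p+ j+, are the double crossovers. Comparing them with the parentals, only the al allele has switched, so al is the middle locus and the order is p – al – j.
p–al: (446 + 47)/2347 = 0.2101; al–j: (183 + 47)/2347 = 0.0980.
Expected DCO frequency = 0.2101 × 0.0980 ≈ 0.02059; observed = 47/2347 ≈ 0.02003.
Coefficient of coincidence = 0.02003/0.02059 ≈ 0.973.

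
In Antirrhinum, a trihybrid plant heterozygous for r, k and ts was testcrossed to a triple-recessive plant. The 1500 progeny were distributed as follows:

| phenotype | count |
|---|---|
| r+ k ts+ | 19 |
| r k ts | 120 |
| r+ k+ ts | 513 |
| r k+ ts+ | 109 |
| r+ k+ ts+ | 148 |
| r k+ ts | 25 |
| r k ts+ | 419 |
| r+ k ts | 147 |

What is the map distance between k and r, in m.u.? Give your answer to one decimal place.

20.0 m.u.

The two most frequent reciprocal classes, r k ts+ and r+ k+ ts, are the parental types, so the F1 was r k ts+ / r+ k+ ts.
The two rarest classes, r+ k ts+ and r k+ ts, are the double crossovers. Comparing them with the parentals, only the r allele has switched, so r is the middle locus and the order is k – r – ts.
Crossovers in the k–r interval produce the single-crossover classes r k+ ts+ and r+ k ts (109 + 147 = 256) plus the double crossovers (44).
RF(k–r) = (256 + 44) / 1500 = 300/1500 = 0.2000 → 20.0 m.u.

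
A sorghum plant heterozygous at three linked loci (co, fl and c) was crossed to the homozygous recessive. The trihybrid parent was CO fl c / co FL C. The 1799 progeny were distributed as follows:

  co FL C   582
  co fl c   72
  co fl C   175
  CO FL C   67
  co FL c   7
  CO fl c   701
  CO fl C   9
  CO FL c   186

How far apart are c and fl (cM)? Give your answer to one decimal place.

21.0 cM

The two rarest classes, CO fl C and co FL c, are the double crossovers. Comparing them with the parentals, only the c allele has switched, so c is the middle locus and the order is co – c – fl.
Crossovers in the c–fl interval produce the single-crossover classes CO FL c and co fl C (186 + 175 = 361) plus the double crossovers (16).
RF(c–fl) = (361 + 16) / 1799 = 377/1799 = 0.2096 → 21.0 cM.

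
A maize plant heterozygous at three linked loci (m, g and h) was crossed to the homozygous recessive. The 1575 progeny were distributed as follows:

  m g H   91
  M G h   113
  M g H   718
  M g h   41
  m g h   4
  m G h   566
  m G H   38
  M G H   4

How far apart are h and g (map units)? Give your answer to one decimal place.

5.5 map units

The two most frequent reciprocal classes, M g H and m G h, are the parental types, so the F1 was M g H / m G h.
The two rarest classes, M G H and m g h, are the double crossovers. Comparing them with the parentals, only the g allele has switched, so g is the middle locus and the order is m – g – h.
Crossovers in the g–h interval produce the single-crossover classes M g h and m G H (41 + 38 = 79) plus the double crossovers (8).
RF(g–h) = (79 + 8) / 1575 = 87/1575 = 0.0552 → 5.5 map units.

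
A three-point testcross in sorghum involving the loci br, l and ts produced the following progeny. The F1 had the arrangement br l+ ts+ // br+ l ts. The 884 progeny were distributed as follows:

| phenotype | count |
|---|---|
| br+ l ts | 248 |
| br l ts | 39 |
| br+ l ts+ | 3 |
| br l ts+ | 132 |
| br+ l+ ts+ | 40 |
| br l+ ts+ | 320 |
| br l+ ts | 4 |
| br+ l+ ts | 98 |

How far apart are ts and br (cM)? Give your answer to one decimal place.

The two rarest classes, br l+ ts and br+ l ts+, are the double crossovers. Comparing them with the parentals, only the ts allele has switched, so ts is the middle locus and the order is br – ts – l.
Crossovers in the br–ts interval produce the single-crossover classes br+ l+ ts+ and br l ts (40 + 39 = 79) plus the double crossovers (7).
RF(br–ts) = (79 + 7) / 884 = 86/884 = 0.0973 → 9.7 cM.

9.7 cM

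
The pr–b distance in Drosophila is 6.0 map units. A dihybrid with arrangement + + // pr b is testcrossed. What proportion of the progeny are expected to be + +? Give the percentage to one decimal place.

47.0%

A map distance of 6.0 map units corresponds to a recombination frequency of 0.060.
The F1 is + + / pr b, so + + is a parental gamete class with expected frequency (1 − r)/2 = 0.940/2 = 0.4700.
That is 0.4700 = 47.0% of the progeny.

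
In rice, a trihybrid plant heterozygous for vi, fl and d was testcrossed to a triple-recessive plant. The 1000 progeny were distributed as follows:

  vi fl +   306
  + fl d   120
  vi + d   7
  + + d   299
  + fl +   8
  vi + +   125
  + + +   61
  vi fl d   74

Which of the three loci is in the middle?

The two most frequent reciprocal classes, + + d and vi fl +, are the parental types, so the F1 was + + d / vi fl +.
The two rarest classes, vi + d and + fl +, are the double crossovers. Comparing them with the parentals, only the vi allele has switched, so vi is the middle locus and the order is d – vi – fl.

vi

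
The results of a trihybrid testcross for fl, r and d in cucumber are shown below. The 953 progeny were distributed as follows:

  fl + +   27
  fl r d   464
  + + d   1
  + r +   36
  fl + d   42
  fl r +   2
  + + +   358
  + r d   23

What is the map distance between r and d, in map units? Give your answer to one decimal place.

8.5 map units

The two most frequent reciprocal classes, fl r d and + + +, are the parental types, so the F1 was fl r d / + + +.
The two rarest classes, fl r + and + + d, are the double crossovers. Comparing them with the parentals, only the d allele has switched, so d is the middle locus and the order is fl – d – r.
Crossovers in the d–r interval produce the single-crossover classes fl + d and + r + (42 + 36 = 78) plus the double crossovers (3).
RF(d–r) = (78 + 3) / 953 = 81/953 = 0.0850 → 8.5 map units.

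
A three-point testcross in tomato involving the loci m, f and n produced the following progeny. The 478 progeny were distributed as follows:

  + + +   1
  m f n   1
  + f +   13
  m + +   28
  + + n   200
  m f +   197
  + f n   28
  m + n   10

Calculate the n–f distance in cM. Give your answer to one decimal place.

12.1 cM

The two most frequent reciprocal classes, m f + and + + n, are the parental types, so the F1 was m f + / + + n.
The two rarest classes, m f n and + + +, are the double crossovers. Comparing them with the parentals, only the n allele has switched, so n is the middle locus and the order is f – n – m.
Crossovers in the f–n interval produce the single-crossover classes m + + and + f n (28 + 28 = 56) plus the double crossovers (2).
RF(f–n) = (56 + 2) / 478 = 58/478 = 0.1213 → 12.1 cM.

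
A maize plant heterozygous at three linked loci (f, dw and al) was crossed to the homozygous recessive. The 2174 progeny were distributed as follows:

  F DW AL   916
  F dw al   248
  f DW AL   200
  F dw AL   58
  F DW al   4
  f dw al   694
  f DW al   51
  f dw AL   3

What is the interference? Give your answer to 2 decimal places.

0.71

The two most frequent reciprocal classes, F DW AL and f dw al, are the parental types, so the F1 was F DW AL / f dw al.
The two rarest classes, F DW al and f dw AL, are the double crossovers. Comparing them with the parentals, only the al allele has switched, so al is the middle locus and the order is dw – al – f.
dw–al: (109 + 7)/2174 = 0.0534; al–f: (448 + 7)/2174 = 0.2093.
Expected DCO frequency = 0.0534 × 0.2093 ≈ 0.01118; observed = 7/2174 ≈ 0.00322.
Coefficient of coincidence = 0.00322/0.01118 ≈ 0.29; interference = 1 − 0.29 = 0.71.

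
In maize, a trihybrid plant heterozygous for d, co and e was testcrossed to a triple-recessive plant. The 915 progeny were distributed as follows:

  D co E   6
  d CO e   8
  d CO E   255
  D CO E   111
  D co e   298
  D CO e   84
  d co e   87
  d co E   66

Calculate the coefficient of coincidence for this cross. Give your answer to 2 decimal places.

The two most frequent reciprocal classes, d CO E and D co e, are the parental types, so the F1 was d CO E / D co e.
The two rarest classes, d CO e and D co E, are the double crossovers. Comparing them with the parentals, only the e allele has switched, so e is the middle locus and the order is co – e – d.
co–e: (150 + 14)/915 = 0.1792; e–d: (198 + 14)/915 = 0.2317.
Expected DCO frequency = 0.1792 × 0.2317 ≈ 0.04152; observed = 14/915 ≈ 0.01530.
Coefficient of coincidence = 0.01530/0.04152 ≈ 0.37.

0.37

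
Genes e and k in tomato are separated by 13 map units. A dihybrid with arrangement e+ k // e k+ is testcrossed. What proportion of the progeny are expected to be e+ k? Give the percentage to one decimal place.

A map distance of 13 map units corresponds to a recombination frequency of 0.130.
The F1 is e+ k / e k+, so e+ k is a parental gamete class with expected frequency (1 − r)/2 = 0.870/2 = 0.4350.
That is 0.4350 = 43.5% of the progeny.

43.5%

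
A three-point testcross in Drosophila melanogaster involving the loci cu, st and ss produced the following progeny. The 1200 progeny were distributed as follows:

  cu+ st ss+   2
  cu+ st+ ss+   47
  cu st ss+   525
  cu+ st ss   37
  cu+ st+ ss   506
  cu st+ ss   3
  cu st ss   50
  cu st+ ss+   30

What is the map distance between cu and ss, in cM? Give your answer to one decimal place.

The two most frequent reciprocal classes, cu+ st+ ss and cu st ss+, are the parental types, so the F1 was cu+ st+ ss / cu st ss+.
The two rarest classes, cu st+ ss and cu+ st ss+, are the double crossovers. Comparing them with the parentals, only the cu allele has switched, so cu is the middle locus and the order is ss – cu – st.
Crossovers in the ss–cu interval produce the single-crossover classes cu+ st+ ss+ and cu st ss (47 + 50 = 97) plus the double crossovers (5).
RF(ss–cu) = (97 + 5) / 1200 = 102/1200 = 0.0850 → 8.5 cM.

8.5 cM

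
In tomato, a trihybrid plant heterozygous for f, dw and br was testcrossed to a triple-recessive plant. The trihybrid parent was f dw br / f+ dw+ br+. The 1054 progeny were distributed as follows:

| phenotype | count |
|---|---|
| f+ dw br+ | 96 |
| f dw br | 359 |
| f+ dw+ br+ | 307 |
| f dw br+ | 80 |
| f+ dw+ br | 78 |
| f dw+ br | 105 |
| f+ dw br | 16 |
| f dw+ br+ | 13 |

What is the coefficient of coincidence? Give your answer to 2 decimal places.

0.71

The two rarest classes, f+ dw br and f dw+ br+, are the double crossovers. Comparing them with the parentals, only the f allele has switched, so f is the middle locus and the order is dw – f – br.
dw–f: (201 + 29)/1054 = 0.2182; f–br: (158 + 29)/1054 = 0.1774.
Expected DCO frequency = 0.2182 × 0.1774 ≈ 0.03871; observed = 29/1054 ≈ 0.02751.
Coefficient of coincidence = 0.02751/0.03871 ≈ 0.71.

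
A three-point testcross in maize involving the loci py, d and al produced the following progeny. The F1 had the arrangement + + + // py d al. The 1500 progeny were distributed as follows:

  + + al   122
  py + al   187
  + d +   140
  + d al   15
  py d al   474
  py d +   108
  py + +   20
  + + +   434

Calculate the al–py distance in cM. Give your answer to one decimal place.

The two rarest classes, py + + and + d al, are the double crossovers. Comparing them with the parentals, only the py allele has switched, so py is the middle locus and the order is d – py – al.
Crossovers in the py–al interval produce the single-crossover classes + + al and py d + (122 + 108 = 230) plus the double crossovers (35).
RF(py–al) = (230 + 35) / 1500 = 265/1500 = 0.1767 → 17.7 cM.

17.7 cM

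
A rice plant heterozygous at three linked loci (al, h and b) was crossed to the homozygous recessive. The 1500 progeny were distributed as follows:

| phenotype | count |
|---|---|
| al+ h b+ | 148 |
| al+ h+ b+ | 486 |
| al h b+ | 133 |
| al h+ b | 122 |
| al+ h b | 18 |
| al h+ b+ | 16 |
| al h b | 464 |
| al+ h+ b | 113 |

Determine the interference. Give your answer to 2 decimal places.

0.40

The two most frequent reciprocal classes, al+ h+ b+ and al h b, are the parental types, so the F1 was al+ h+ b+ / al h b.
The two rarest classes, al h+ b+ and al+ h b, are the double crossovers. Comparing them with the parentals, only the al allele has switched, so al is the middle locus and the order is h – al – b.
h–al: (270 + 34)/1500 = 0.2027; al–b: (246 + 34)/1500 = 0.1867.
Expected DCO frequency = 0.2027 × 0.1867 ≈ 0.03784; observed = 34/1500 ≈ 0.02267.
Coefficient of coincidence = 0.02267/0.03784 ≈ 0.60; interference = 1 − 0.60 = 0.40.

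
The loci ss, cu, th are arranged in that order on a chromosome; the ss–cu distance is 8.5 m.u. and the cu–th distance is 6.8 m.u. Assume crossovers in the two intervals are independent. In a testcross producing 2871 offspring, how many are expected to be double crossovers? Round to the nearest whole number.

Map distances give recombination frequencies of 0.085 and 0.068 for the two intervals.
With no interference, expected double-crossover frequency = 0.085 × 0.068 = 0.00578.
Expected number = 0.00578 × 2871 = 16.59 ≈ 17.

17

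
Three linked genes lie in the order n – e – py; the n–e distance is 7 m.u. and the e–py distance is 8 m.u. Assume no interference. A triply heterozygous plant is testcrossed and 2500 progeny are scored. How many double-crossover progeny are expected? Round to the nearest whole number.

Map distances give recombination frequencies of 0.070 and 0.080 for the two intervals.
With no interference, expected double-crossover frequency = 0.070 × 0.080 = 0.00560.
Expected number = 0.00560 × 2500 = 14.00 ≈ 14.

14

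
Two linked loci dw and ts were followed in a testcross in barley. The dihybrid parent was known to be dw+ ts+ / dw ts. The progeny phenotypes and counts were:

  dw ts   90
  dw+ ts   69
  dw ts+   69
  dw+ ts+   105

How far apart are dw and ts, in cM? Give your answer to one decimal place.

41.4 cM

The recombinant classes are dw+ ts and dw ts+: 69 + 69 = 138.
Recombination frequency = 138/333 = 0.4144 ≈ 41.4%, i.e. 41.4 cM.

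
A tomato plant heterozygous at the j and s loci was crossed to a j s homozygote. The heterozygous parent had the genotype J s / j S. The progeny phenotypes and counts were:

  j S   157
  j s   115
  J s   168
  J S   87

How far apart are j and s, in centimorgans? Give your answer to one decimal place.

38.3 centimorgans

The recombinant classes are J S and j s: 87 + 115 = 202.
Recombination frequency = 202/527 = 0.3833 ≈ 38.3%, i.e. 38.3 centimorgans.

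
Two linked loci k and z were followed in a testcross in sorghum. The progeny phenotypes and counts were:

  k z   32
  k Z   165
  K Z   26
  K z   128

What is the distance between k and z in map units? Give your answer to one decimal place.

The two most frequent classes, K z (128) and k Z (165), are the parental types, so the F1 was K z / k Z.
The recombinant classes are K Z and k z: 26 + 32 = 58.
Recombination frequency = 58/351 = 0.1652 ≈ 16.5%, i.e. 16.5 map units.

16.5 map units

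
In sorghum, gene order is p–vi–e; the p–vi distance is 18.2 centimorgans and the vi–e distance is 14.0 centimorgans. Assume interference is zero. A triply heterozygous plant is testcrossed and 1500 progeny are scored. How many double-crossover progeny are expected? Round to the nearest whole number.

38

Map distances give recombination frequencies of 0.182 and 0.140 for the two intervals.
With no interference, expected double-crossover frequency = 0.182 × 0.140 = 0.02548.
Expected number = 0.02548 × 1500 = 38.22 ≈ 38.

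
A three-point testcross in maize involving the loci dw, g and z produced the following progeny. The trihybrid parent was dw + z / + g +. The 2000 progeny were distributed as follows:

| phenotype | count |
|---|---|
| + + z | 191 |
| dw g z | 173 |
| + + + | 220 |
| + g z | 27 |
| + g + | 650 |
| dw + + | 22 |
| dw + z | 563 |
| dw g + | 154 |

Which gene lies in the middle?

The two rarest classes, dw + + and + g z, are the double crossovers. Comparing them with the parentals, only the z allele has switched, so z is the middle locus and the order is dw – z – g.

z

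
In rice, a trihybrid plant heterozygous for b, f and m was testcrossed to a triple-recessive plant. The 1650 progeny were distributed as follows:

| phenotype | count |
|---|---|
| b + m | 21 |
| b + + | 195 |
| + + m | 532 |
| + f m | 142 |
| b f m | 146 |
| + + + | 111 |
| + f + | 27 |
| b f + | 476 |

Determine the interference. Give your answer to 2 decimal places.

0.33

The two most frequent reciprocal classes, b f + and + + m, are the parental types, so the F1 was b f + / + + m.
The two rarest classes, + f + and b + m, are the double crossovers. Comparing them with the parentals, only the b allele has switched, so b is the middle locus and the order is m – b – f.
m–b: (257 + 48)/1650 = 0.1848; b–f: (337 + 48)/1650 = 0.2333.
Expected DCO frequency = 0.1848 × 0.2333 ≈ 0.04311; observed = 48/1650 ≈ 0.02909.
Coefficient of coincidence = 0.02909/0.04311 ≈ 0.67; interference = 1 − 0.67 = 0.33.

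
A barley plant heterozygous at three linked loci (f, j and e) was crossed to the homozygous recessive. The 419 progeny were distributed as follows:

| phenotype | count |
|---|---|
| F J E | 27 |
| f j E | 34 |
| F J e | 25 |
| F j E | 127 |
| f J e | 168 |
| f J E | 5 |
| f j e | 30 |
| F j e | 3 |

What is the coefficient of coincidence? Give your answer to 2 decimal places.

0.77

The two most frequent reciprocal classes, f J e and F j E, are the parental types, so the F1 was f J e / F j E.
The two rarest classes, f J E and F j e, are the double crossovers. Comparing them with the parentals, only the e allele has switched, so e is the middle locus and the order is j – e – f.
j–e: (57 + 8)/419 = 0.1551; e–f: (59 + 8)/419 = 0.1599.
Expected DCO frequency = 0.1551 × 0.1599 ≈ 0.02480; observed = 8/419 ≈ 0.01909.
Coefficient of coincidence = 0.01909/0.02480 ≈ 0.77.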